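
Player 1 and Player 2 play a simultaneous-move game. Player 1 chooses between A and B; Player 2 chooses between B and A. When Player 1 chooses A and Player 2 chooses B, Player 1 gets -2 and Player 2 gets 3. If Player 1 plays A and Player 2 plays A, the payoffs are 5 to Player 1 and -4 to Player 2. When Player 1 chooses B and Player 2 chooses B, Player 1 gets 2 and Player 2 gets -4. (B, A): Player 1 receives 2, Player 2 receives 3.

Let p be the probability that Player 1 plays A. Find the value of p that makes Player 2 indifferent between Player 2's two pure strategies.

p = 1/2

In a mixed equilibrium Player 2 is indifferent between B and A; this condition fixes p.
  Player 2's expected payoff from B: p·3 + (1−p)·(-4) = 7p - 4
  Player 2's expected payoff from A: p·(-4) + (1−p)·3 = -7p + 3
  7p - 4 = -7p + 3  ⇒  14p = 7  ⇒  p = 1/2.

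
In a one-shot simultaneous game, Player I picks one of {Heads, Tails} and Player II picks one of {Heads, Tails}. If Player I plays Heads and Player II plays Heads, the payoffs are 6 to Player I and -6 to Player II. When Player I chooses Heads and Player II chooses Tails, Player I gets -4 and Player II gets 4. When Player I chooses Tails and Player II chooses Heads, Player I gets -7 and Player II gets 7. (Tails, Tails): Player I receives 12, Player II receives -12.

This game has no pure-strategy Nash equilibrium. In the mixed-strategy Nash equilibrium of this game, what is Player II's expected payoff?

For Player II to be willing to mix, Player II must be indifferent between Heads and Tails, which pins down Player I's mix.
  Player II's payoff from Heads: p·(-6) + (1−p)·7 = -13p + 7
  Player II's payoff from Tails: p·4 + (1−p)·(-12) = 16p - 12
  -13p + 7 = 16p - 12  ⇒  -29p = -19  ⇒  p = 19/29.
At equilibrium Player II is indifferent across columns, so Player II's payoff equals the payoff from Heads: (19/29)·(-6) + (10/29)·7 = -44/29.

-44/29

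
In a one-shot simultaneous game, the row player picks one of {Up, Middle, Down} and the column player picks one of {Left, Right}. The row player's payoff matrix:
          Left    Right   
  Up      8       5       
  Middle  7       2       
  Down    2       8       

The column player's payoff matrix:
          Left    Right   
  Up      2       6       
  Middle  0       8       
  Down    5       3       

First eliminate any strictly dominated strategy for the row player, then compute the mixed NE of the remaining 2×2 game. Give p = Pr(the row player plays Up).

p = 1/3

The row player's strategy Middle is strictly dominated by Up: 8 > 7 and 5 > 2. Eliminate Middle.
The column player's indifference between Left and Right determines the row player's mixing probability p:
  the column player's payoff from Left: p·2 + (1−p)·5 = -3p + 5
  the column player's payoff from Right: p·6 + (1−p)·3 = 3p + 3
  -3p + 5 = 3p + 3  ⇒  -6p = -2  ⇒  p = 1/3.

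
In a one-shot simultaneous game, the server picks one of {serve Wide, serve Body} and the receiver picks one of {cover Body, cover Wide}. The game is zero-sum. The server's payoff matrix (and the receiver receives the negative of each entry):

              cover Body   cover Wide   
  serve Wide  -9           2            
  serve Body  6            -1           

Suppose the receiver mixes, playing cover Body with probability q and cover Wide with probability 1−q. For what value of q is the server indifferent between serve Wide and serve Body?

For the server to be willing to mix, the server must be indifferent between serve Wide and serve Body, which pins down the receiver's mix.
  the server's payoff to serve Wide: q·(-9) + (1−q)·2 = -11q + 2
  the server's payoff to serve Body: q·6 + (1−q)·(-1) = 7q - 1
  -11q + 2 = 7q - 1  ⇒  -18q = -3  ⇒  q = 1/6.

q = 1/6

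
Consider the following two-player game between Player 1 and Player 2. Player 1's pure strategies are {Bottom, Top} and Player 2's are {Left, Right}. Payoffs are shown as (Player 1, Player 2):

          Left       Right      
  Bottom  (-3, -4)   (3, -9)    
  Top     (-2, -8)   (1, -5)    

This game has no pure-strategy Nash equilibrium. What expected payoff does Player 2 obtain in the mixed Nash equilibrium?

For Player 2 to be willing to mix, Player 2 must be indifferent between Left and Right, which pins down Player 1's mix.
  Player 2's payoff to Left: p·(-4) + (1−p)·(-8) = 4p - 8
  Player 2's payoff to Right: p·(-9) + (1−p)·(-5) = -4p - 5
  4p - 8 = -4p - 5  ⇒  8p = 3  ⇒  p = 3/8.
At equilibrium Player 2 is indifferent across columns, so Player 2's payoff equals the payoff from Left: (3/8)·(-4) + (5/8)·(-8) = -13/2.

-13/2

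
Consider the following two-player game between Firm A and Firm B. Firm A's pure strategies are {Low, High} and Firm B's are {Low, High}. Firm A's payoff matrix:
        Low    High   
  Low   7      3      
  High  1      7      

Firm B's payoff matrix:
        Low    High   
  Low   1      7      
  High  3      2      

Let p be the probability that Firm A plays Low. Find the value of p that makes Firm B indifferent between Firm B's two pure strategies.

In a mixed equilibrium Firm B is indifferent between Low and High; this condition fixes p.
  Firm B's expected payoff from Low: p·1 + (1−p)·3 = -2p + 3
  Firm B's expected payoff from High: p·7 + (1−p)·2 = 5p + 2
  -2p + 3 = 5p + 2  ⇒  -7p = -1  ⇒  p = 1/7.

p = 1/7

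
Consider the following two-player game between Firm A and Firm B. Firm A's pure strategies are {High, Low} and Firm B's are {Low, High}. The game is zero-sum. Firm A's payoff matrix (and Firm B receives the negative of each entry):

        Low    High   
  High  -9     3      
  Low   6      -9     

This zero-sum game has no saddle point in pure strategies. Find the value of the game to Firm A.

Firm B's mix must leave Firm A indifferent between High and Low.
  Firm A's payoff from High: q·(-9) + (1−q)·3 = -12q + 3
  Firm A's payoff from Low: q·6 + (1−q)·(-9) = 15q - 9
  -12q + 3 = 15q - 9  ⇒  -27q = -12  ⇒  q = 4/9.
The value is Firm A's expected payoff against this mix (using High): (4/9)·(-9) + (5/9)·3 = -7/3.

v = -7/3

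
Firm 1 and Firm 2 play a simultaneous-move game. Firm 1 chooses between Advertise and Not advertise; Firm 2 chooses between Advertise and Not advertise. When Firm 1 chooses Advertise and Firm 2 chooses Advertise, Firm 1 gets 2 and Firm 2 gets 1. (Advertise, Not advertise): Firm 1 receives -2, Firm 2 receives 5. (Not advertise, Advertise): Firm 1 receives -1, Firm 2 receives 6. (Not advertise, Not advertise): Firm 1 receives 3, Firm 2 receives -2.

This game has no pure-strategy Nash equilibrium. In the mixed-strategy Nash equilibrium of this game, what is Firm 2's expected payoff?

8/3

Firm 1's mix must leave Firm 2 indifferent between Advertise and Not advertise.
  Firm 2's payoff to Advertise: p·1 + (1−p)·6 = -5p + 6
  Firm 2's payoff to Not advertise: p·5 + (1−p)·(-2) = 7p - 2
  -5p + 6 = 7p - 2  ⇒  -12p = -8  ⇒  p = 2/3.
At equilibrium Firm 2 is indifferent across columns, so Firm 2's payoff equals the payoff from Advertise: (2/3)·1 + (1/3)·6 = 8/3.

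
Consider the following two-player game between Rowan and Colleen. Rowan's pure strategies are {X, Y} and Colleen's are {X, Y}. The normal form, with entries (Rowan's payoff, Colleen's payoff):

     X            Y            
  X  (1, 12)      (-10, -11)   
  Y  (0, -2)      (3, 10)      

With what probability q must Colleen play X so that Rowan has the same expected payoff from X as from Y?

Rowan's indifference between X and Y determines Colleen's mixing probability q:
  Rowan's payoff from X: q·1 + (1−q)·(-10) = 11q - 10
  Rowan's payoff from Y: q·0 + (1−q)·3 = -3q + 3
  11q - 10 = -3q + 3  ⇒  14q = 13  ⇒  q = 13/14.

q = 13/14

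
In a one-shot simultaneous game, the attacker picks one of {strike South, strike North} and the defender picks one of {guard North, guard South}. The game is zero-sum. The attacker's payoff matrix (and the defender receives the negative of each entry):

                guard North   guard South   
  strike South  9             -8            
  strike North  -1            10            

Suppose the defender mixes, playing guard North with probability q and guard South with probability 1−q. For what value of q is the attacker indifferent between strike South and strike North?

q = 9/14

The defender's mix must leave the attacker indifferent between strike South and strike North.
  the attacker's payoff to strike South: q·9 + (1−q)·(-8) = 17q - 8
  the attacker's payoff to strike North: q·(-1) + (1−q)·10 = -11q + 10
  17q - 8 = -11q + 10  ⇒  28q = 18  ⇒  q = 9/14.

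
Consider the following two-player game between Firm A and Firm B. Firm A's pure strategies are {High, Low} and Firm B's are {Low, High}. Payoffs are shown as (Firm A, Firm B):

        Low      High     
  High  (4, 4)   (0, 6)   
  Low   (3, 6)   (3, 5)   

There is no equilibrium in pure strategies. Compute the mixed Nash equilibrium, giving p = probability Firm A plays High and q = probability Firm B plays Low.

p = 1/3, q = 3/4

For Firm B to be willing to mix, Firm B must be indifferent between Low and High, which pins down Firm A's mix.
  Firm B's payoff from Low: p·4 + (1−p)·6 = -2p + 6
  Firm B's payoff from High: p·6 + (1−p)·5 = p + 5
  -2p + 6 = p + 5  ⇒  -3p = -1  ⇒  p = 1/3.
Firm B's mix must leave Firm A indifferent between High and Low.
  Firm A's payoff from High: q·4 + (1−q)·0 = 4q
  Firm A's payoff from Low: q·3 + (1−q)·3 = 3
  4q = 3  ⇒  4q = 3  ⇒  q = 3/4.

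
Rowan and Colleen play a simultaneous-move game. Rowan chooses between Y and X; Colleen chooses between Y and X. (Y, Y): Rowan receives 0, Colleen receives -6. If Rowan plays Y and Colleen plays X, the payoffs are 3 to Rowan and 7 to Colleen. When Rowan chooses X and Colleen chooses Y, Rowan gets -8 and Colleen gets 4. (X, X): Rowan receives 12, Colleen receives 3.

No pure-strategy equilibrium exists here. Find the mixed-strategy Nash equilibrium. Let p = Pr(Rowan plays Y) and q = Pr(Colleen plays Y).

p = 1/14, q = 9/17

Colleen's indifference between Y and X determines Rowan's mixing probability p:
  Colleen's expected payoff from Y: p·(-6) + (1−p)·4 = -10p + 4
  Colleen's expected payoff from X: p·7 + (1−p)·3 = 4p + 3
  -10p + 4 = 4p + 3  ⇒  -14p = -1  ⇒  p = 1/14.
In a mixed equilibrium Rowan is indifferent between Y and X; this condition fixes q.
  Rowan's expected payoff from Y: q·0 + (1−q)·3 = -3q + 3
  Rowan's expected payoff from X: q·(-8) + (1−q)·12 = -20q + 12
  -3q + 3 = -20q + 12  ⇒  17q = 9  ⇒  q = 9/17.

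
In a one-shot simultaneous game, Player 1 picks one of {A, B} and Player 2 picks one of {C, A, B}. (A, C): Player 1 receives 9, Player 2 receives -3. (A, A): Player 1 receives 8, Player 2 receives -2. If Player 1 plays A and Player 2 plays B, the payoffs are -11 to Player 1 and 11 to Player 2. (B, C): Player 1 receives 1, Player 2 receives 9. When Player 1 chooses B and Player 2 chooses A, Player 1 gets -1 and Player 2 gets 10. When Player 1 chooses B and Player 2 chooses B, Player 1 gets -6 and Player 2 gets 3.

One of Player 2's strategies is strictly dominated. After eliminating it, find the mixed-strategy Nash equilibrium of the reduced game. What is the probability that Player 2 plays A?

Player 2's strategy C is strictly dominated by A: -2 > -3 and 10 > 9. Eliminate C.
For Player 1 to be willing to mix, Player 1 must be indifferent between A and B, which pins down Player 2's mix.
  Player 1's payoff from A: q·8 + (1−q)·(-11) = 19q - 11
  Player 1's payoff from B: q·(-1) + (1−q)·(-6) = 5q - 6
  19q - 11 = 5q - 6  ⇒  14q = 5  ⇒  q = 5/14.

q = 5/14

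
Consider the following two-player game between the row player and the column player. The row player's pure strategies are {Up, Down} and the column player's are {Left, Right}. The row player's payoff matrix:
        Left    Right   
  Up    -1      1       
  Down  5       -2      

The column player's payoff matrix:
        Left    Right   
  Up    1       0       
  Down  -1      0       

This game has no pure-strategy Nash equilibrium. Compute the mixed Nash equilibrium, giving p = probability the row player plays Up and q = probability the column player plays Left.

p = 1/2, q = 1/3

The column player's indifference between Left and Right determines the row player's mixing probability p:
  the column player's payoff to Left: p·1 + (1−p)·(-1) = 2p - 1
  the column player's payoff to Right: p·0 + (1−p)·0 = 0
  2p - 1 = 0  ⇒  2p = 1  ⇒  p = 1/2.
Set the row player's expected payoff from Up equal to that from Down:
  the row player's payoff from Up: q·(-1) + (1−q)·1 = -2q + 1
  the row player's payoff from Down: q·5 + (1−q)·(-2) = 7q - 2
  -2q + 1 = 7q - 2  ⇒  -9q = -3  ⇒  q = 1/3.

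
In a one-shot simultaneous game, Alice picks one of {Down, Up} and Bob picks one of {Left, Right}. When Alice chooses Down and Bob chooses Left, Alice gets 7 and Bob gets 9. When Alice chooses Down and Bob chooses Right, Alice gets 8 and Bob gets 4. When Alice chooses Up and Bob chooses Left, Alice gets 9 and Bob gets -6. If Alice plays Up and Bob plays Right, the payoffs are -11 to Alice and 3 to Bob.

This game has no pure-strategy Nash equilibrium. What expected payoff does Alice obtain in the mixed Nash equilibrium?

For Alice to be willing to mix, Alice must be indifferent between Down and Up, which pins down Bob's mix.
  Alice's expected payoff from Down: q·7 + (1−q)·8 = -q + 8
  Alice's expected payoff from Up: q·9 + (1−q)·(-11) = 20q - 11
  -q + 8 = 20q - 11  ⇒  -21q = -19  ⇒  q = 19/21.
At equilibrium Alice is indifferent across rows, so Alice's payoff equals the payoff from Down: (19/21)·7 + (2/21)·8 = 149/21.

149/21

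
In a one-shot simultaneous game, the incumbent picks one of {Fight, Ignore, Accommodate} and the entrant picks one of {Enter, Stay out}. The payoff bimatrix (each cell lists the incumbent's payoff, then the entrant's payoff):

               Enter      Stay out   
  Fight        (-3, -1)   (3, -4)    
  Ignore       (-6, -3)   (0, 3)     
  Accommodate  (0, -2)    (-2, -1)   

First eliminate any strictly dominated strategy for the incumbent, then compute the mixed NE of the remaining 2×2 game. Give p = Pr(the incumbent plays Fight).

The incumbent's strategy Ignore is strictly dominated by Fight: -3 > -6 and 3 > 0. Eliminate Ignore.
The entrant's indifference between Enter and Stay out determines the incumbent's mixing probability p:
  the entrant's expected payoff from Enter: p·(-1) + (1−p)·(-2) = p - 2
  the entrant's expected payoff from Stay out: p·(-4) + (1−p)·(-1) = -3p - 1
  p - 2 = -3p - 1  ⇒  4p = 1  ⇒  p = 1/4.

p = 1/4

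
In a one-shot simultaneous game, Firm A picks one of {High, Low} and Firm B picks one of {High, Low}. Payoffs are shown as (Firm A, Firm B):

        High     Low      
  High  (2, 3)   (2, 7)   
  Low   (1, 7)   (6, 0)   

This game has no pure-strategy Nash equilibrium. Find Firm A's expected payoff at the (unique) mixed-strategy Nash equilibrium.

Set Firm A's expected payoff from High equal to that from Low:
  Firm A's expected payoff from High: q·2 + (1−q)·2 = 2
  Firm A's expected payoff from Low: q·1 + (1−q)·6 = -5q + 6
  2 = -5q + 6  ⇒  5q = 4  ⇒  q = 4/5.
At equilibrium Firm A is indifferent across rows, so Firm A's payoff equals the payoff from High: (4/5)·2 + (1/5)·2 = 2.

2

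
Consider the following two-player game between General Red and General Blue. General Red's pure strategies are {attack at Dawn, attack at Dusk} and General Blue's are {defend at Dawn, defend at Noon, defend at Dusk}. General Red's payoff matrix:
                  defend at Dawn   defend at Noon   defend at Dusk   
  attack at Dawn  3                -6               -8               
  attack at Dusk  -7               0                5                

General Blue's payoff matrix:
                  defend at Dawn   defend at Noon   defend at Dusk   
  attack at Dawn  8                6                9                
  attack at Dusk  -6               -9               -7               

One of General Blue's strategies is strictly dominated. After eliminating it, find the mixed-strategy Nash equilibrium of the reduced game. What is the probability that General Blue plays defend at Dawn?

q = 13/23

General Blue's strategy defend at Noon is strictly dominated by defend at Dusk: 9 > 6 and -7 > -9. Eliminate defend at Noon.
In a mixed equilibrium General Red is indifferent between attack at Dawn and attack at Dusk; this condition fixes q.
  General Red's payoff to attack at Dawn: q·3 + (1−q)·(-8) = 11q - 8
  General Red's payoff to attack at Dusk: q·(-7) + (1−q)·5 = -12q + 5
  11q - 8 = -12q + 5  ⇒  23q = 13  ⇒  q = 13/23.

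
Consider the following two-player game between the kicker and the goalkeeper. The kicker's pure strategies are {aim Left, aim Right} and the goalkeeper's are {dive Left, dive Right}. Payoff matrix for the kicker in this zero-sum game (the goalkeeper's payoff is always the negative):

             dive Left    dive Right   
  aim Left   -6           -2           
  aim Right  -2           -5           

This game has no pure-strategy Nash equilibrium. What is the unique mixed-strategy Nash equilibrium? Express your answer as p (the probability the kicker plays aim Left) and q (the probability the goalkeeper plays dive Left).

The goalkeeper's indifference between dive Left and dive Right determines the kicker's mixing probability p:
  the goalkeeper's payoff to dive Left: p·6 + (1−p)·2 = 4p + 2
  the goalkeeper's payoff to dive Right: p·2 + (1−p)·5 = -3p + 5
  4p + 2 = -3p + 5  ⇒  7p = 3  ⇒  p = 3/7.
Set the kicker's expected payoff from aim Left equal to that from aim Right:
  the kicker's payoff from aim Left: q·(-6) + (1−q)·(-2) = -4q - 2
  the kicker's payoff from aim Right: q·(-2) + (1−q)·(-5) = 3q - 5
  -4q - 2 = 3q - 5  ⇒  -7q = -3  ⇒  q = 3/7.

p = 3/7, q = 3/7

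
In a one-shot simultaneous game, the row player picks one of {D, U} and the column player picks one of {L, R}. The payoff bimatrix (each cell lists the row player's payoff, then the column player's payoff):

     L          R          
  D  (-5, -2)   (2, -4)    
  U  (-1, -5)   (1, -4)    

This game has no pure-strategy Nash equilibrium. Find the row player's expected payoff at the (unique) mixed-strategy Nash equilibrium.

Set the row player's expected payoff from D equal to that from U:
  the row player's payoff to D: q·(-5) + (1−q)·2 = -7q + 2
  the row player's payoff to U: q·(-1) + (1−q)·1 = -2q + 1
  -7q + 2 = -2q + 1  ⇒  -5q = -1  ⇒  q = 1/5.
At equilibrium the row player is indifferent across rows, so the row player's payoff equals the payoff from D: (1/5)·(-5) + (4/5)·2 = 3/5.

3/5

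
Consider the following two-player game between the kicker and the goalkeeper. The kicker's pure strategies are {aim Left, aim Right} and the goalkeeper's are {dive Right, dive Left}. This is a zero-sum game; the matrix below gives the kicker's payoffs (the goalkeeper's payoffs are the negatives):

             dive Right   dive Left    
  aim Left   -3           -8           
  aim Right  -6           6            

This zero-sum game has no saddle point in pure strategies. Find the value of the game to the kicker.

For the kicker to be willing to mix, the kicker must be indifferent between aim Left and aim Right, which pins down the goalkeeper's mix.
  the kicker's expected payoff from aim Left: q·(-3) + (1−q)·(-8) = 5q - 8
  the kicker's expected payoff from aim Right: q·(-6) + (1−q)·6 = -12q + 6
  5q - 8 = -12q + 6  ⇒  17q = 14  ⇒  q = 14/17.
The value is the kicker's expected payoff against this mix (using aim Left): (14/17)·(-3) + (3/17)·(-8) = -66/17.

v = -66/17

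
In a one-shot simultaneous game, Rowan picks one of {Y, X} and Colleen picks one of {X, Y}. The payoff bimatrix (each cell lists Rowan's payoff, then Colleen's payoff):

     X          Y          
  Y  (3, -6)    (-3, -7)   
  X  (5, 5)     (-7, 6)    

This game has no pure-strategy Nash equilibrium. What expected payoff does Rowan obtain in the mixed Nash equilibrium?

Colleen's mix must leave Rowan indifferent between Y and X.
  Rowan's payoff from Y: q·3 + (1−q)·(-3) = 6q - 3
  Rowan's payoff from X: q·5 + (1−q)·(-7) = 12q - 7
  6q - 3 = 12q - 7  ⇒  -6q = -4  ⇒  q = 2/3.
At equilibrium Rowan is indifferent across rows, so Rowan's payoff equals the payoff from Y: (2/3)·3 + (1/3)·(-3) = 1.

1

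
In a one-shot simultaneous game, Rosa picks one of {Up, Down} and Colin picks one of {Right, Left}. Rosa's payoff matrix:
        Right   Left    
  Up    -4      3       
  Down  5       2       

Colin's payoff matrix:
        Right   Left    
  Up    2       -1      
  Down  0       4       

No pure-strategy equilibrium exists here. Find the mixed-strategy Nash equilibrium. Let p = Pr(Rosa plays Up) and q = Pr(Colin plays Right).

p = 4/7, q = 1/10

Rosa's mix must leave Colin indifferent between Right and Left.
  Colin's expected payoff from Right: p·2 + (1−p)·0 = 2p
  Colin's expected payoff from Left: p·(-1) + (1−p)·4 = -5p + 4
  2p = -5p + 4  ⇒  7p = 4  ⇒  p = 4/7.
For Rosa to be willing to mix, Rosa must be indifferent between Up and Down, which pins down Colin's mix.
  Rosa's payoff to Up: q·(-4) + (1−q)·3 = -7q + 3
  Rosa's payoff to Down: q·5 + (1−q)·2 = 3q + 2
  -7q + 3 = 3q + 2  ⇒  -10q = -1  ⇒  q = 1/10.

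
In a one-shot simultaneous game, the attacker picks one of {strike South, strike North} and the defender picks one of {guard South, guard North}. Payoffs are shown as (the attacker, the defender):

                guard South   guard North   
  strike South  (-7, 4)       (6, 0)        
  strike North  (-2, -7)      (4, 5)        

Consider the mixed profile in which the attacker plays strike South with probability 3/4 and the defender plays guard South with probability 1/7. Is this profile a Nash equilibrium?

Given the defender's mix q = 1/7, the attacker's payoff from strike South is 29/7 but from strike North is 22/7. The attacker strictly prefers strike South, so the attacker would not mix.
So the proposed profile is not a Nash equilibrium.

No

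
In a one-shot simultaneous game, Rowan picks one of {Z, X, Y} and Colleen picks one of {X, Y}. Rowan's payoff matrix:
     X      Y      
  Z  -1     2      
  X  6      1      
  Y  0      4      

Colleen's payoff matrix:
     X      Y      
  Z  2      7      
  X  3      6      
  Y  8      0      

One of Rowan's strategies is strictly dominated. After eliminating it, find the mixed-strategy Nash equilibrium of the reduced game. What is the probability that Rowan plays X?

p = 8/11

Rowan's strategy Z is strictly dominated by Y: 0 > -1 and 4 > 2. Eliminate Z.
Set Colleen's expected payoff from X equal to that from Y:
  Colleen's expected payoff from X: p·3 + (1−p)·8 = -5p + 8
  Colleen's expected payoff from Y: p·6 + (1−p)·0 = 6p
  -5p + 8 = 6p  ⇒  -11p = -8  ⇒  p = 8/11.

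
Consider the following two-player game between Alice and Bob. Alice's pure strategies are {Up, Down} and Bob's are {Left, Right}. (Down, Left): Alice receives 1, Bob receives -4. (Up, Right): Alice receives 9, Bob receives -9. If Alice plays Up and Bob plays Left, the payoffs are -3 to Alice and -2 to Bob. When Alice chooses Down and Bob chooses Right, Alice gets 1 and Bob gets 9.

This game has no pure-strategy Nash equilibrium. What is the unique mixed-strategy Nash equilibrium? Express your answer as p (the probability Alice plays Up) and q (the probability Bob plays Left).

Set Bob's expected payoff from Left equal to that from Right:
  Bob's payoff from Left: p·(-2) + (1−p)·(-4) = 2p - 4
  Bob's payoff from Right: p·(-9) + (1−p)·9 = -18p + 9
  2p - 4 = -18p + 9  ⇒  20p = 13  ⇒  p = 13/20.
For Alice to be willing to mix, Alice must be indifferent between Up and Down, which pins down Bob's mix.
  Alice's payoff from Up: q·(-3) + (1−q)·9 = -12q + 9
  Alice's payoff from Down: q·1 + (1−q)·1 = 1
  -12q + 9 = 1  ⇒  -12q = -8  ⇒  q = 2/3.

p = 13/20, q = 2/3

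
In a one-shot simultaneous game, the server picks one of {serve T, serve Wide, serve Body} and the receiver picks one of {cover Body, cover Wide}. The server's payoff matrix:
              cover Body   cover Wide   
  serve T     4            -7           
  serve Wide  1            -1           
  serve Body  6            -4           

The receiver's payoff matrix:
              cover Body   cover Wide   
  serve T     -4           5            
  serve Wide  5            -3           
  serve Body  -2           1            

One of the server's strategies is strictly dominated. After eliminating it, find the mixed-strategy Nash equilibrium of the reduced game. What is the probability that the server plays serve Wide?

p = 3/11

The server's strategy serve T is strictly dominated by serve Body: 6 > 4 and -4 > -7. Eliminate serve T.
Set the receiver's expected payoff from cover Body equal to that from cover Wide:
  the receiver's payoff from cover Body: p·5 + (1−p)·(-2) = 7p - 2
  the receiver's payoff from cover Wide: p·(-3) + (1−p)·1 = -4p + 1
  7p - 2 = -4p + 1  ⇒  11p = 3  ⇒  p = 3/11.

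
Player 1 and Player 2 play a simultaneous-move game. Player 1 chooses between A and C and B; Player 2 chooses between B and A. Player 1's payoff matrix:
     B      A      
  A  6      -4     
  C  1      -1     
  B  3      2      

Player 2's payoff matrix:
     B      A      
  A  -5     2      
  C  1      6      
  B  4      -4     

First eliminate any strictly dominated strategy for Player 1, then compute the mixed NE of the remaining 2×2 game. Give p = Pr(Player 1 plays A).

Player 1's strategy C is strictly dominated by B: 3 > 1 and 2 > -1. Eliminate C.
In a mixed equilibrium Player 2 is indifferent between B and A; this condition fixes p.
  Player 2's payoff to B: p·(-5) + (1−p)·4 = -9p + 4
  Player 2's payoff to A: p·2 + (1−p)·(-4) = 6p - 4
  -9p + 4 = 6p - 4  ⇒  -15p = -8  ⇒  p = 8/15.

p = 8/15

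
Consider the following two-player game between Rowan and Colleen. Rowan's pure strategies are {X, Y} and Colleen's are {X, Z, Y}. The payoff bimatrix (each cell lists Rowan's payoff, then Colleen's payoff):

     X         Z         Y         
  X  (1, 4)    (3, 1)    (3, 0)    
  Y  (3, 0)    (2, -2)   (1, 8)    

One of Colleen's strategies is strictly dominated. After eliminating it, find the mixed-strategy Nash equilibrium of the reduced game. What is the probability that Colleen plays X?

Colleen's strategy Z is strictly dominated by X: 4 > 1 and 0 > -2. Eliminate Z.
For Rowan to be willing to mix, Rowan must be indifferent between X and Y, which pins down Colleen's mix.
  Rowan's payoff to X: q·1 + (1−q)·3 = -2q + 3
  Rowan's payoff to Y: q·3 + (1−q)·1 = 2q + 1
  -2q + 3 = 2q + 1  ⇒  -4q = -2  ⇒  q = 1/2.

q = 1/2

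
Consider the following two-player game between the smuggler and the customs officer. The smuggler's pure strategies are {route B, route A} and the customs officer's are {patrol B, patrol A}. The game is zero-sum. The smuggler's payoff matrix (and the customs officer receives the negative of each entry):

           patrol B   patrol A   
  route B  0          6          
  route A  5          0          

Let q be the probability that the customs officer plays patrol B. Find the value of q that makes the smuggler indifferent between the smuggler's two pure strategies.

The smuggler's indifference between route B and route A determines the customs officer's mixing probability q:
  the smuggler's expected payoff from route B: q·0 + (1−q)·6 = -6q + 6
  the smuggler's expected payoff from route A: q·5 + (1−q)·0 = 5q
  -6q + 6 = 5q  ⇒  -11q = -6  ⇒  q = 6/11.

q = 6/11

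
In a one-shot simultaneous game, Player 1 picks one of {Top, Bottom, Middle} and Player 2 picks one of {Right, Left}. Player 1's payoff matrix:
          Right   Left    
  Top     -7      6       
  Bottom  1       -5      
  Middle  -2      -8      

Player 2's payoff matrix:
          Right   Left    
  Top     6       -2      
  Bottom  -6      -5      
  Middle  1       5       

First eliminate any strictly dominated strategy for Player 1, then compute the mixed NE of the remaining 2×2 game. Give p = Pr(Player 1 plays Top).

Player 1's strategy Middle is strictly dominated by Bottom: 1 > -2 and -5 > -8. Eliminate Middle.
For Player 2 to be willing to mix, Player 2 must be indifferent between Right and Left, which pins down Player 1's mix.
  Player 2's payoff from Right: p·6 + (1−p)·(-6) = 12p - 6
  Player 2's payoff from Left: p·(-2) + (1−p)·(-5) = 3p - 5
  12p - 6 = 3p - 5  ⇒  9p = 1  ⇒  p = 1/9.

p = 1/9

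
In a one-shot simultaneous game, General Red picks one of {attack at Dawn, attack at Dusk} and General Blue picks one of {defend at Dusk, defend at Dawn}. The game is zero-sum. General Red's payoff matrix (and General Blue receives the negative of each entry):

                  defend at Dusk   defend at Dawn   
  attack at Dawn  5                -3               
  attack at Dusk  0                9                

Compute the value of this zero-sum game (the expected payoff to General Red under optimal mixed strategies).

Set General Red's expected payoff from attack at Dawn equal to that from attack at Dusk:
  General Red's expected payoff from attack at Dawn: q·5 + (1−q)·(-3) = 8q - 3
  General Red's expected payoff from attack at Dusk: q·0 + (1−q)·9 = -9q + 9
  8q - 3 = -9q + 9  ⇒  17q = 12  ⇒  q = 12/17.
The value is General Red's expected payoff against this mix (using attack at Dawn): (12/17)·5 + (5/17)·(-3) = 45/17.

v = 45/17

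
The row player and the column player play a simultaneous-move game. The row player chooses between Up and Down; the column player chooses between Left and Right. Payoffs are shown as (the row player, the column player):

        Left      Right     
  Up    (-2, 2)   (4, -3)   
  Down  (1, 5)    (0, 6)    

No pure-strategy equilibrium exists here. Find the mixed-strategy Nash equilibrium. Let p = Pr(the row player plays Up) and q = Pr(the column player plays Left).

Set the column player's expected payoff from Left equal to that from Right:
  the column player's payoff from Left: p·2 + (1−p)·5 = -3p + 5
  the column player's payoff from Right: p·(-3) + (1−p)·6 = -9p + 6
  -3p + 5 = -9p + 6  ⇒  6p = 1  ⇒  p = 1/6.
In a mixed equilibrium the row player is indifferent between Up and Down; this condition fixes q.
  the row player's payoff to Up: q·(-2) + (1−q)·4 = -6q + 4
  the row player's payoff to Down: q·1 + (1−q)·0 = q
  -6q + 4 = q  ⇒  -7q = -4  ⇒  q = 4/7.

p = 1/6, q = 4/7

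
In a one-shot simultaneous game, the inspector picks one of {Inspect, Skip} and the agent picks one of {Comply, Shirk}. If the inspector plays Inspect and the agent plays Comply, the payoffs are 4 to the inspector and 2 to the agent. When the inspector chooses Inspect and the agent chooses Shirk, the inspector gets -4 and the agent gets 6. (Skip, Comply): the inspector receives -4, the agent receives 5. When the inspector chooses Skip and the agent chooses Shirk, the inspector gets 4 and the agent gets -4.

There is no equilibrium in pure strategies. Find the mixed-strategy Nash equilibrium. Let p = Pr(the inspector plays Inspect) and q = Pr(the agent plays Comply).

For the agent to be willing to mix, the agent must be indifferent between Comply and Shirk, which pins down the inspector's mix.
  the agent's payoff from Comply: p·2 + (1−p)·5 = -3p + 5
  the agent's payoff from Shirk: p·6 + (1−p)·(-4) = 10p - 4
  -3p + 5 = 10p - 4  ⇒  -13p = -9  ⇒  p = 9/13.
For the inspector to be willing to mix, the inspector must be indifferent between Inspect and Skip, which pins down the agent's mix.
  the inspector's payoff to Inspect: q·4 + (1−q)·(-4) = 8q - 4
  the inspector's payoff to Skip: q·(-4) + (1−q)·4 = -8q + 4
  8q - 4 = -8q + 4  ⇒  16q = 8  ⇒  q = 1/2.

p = 9/13, q = 1/2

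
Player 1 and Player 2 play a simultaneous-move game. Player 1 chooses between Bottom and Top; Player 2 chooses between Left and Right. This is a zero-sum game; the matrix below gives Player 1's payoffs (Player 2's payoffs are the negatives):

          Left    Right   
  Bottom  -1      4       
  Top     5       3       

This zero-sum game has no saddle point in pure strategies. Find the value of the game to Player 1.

Player 1's indifference between Bottom and Top determines Player 2's mixing probability q:
  Player 1's payoff to Bottom: q·(-1) + (1−q)·4 = -5q + 4
  Player 1's payoff to Top: q·5 + (1−q)·3 = 2q + 3
  -5q + 4 = 2q + 3  ⇒  -7q = -1  ⇒  q = 1/7.
The value is Player 1's expected payoff against this mix (using Bottom): (1/7)·(-1) + (6/7)·4 = 23/7.

v = 23/7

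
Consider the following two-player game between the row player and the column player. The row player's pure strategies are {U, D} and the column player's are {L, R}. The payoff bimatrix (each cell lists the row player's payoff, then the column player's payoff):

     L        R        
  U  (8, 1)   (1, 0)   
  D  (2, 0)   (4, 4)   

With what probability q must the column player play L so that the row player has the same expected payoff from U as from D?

q = 1/3

The row player's indifference between U and D determines the column player's mixing probability q:
  the row player's payoff from U: q·8 + (1−q)·1 = 7q + 1
  the row player's payoff from D: q·2 + (1−q)·4 = -2q + 4
  7q + 1 = -2q + 4  ⇒  9q = 3  ⇒  q = 1/3.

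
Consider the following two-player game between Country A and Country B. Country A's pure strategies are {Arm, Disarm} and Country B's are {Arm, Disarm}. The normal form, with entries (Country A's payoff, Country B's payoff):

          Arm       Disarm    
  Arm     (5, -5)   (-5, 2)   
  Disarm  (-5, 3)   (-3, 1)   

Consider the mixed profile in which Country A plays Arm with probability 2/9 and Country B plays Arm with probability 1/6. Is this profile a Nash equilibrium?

Check Country B's indifference given Country A's mix p = 2/9:
  payoff from Arm = 11/9; payoff from Disarm = 11/9 — equal.
Check Country A's indifference given Country B's mix q = 1/6:
  payoff from Arm = -10/3; payoff from Disarm = -10/3 — equal.
Both players are indifferent, so neither can profitably deviate.

Yes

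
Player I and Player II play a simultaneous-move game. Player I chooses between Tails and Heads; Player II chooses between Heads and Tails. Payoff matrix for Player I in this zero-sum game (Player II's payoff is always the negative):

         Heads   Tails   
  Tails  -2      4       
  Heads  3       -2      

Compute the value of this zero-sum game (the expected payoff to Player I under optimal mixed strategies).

v = 8/11

Player I's indifference between Tails and Heads determines Player II's mixing probability q:
  Player I's expected payoff from Tails: q·(-2) + (1−q)·4 = -6q + 4
  Player I's expected payoff from Heads: q·3 + (1−q)·(-2) = 5q - 2
  -6q + 4 = 5q - 2  ⇒  -11q = -6  ⇒  q = 6/11.
The value is Player I's expected payoff against this mix (using Tails): (6/11)·(-2) + (5/11)·4 = 8/11.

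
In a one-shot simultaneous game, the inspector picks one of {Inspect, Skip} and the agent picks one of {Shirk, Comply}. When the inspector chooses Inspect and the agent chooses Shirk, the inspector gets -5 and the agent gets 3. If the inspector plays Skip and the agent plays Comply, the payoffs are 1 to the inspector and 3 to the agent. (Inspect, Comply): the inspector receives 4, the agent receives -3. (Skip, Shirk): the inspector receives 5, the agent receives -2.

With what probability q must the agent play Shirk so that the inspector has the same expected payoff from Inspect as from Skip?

Set the inspector's expected payoff from Inspect equal to that from Skip:
  the inspector's payoff from Inspect: q·(-5) + (1−q)·4 = -9q + 4
  the inspector's payoff from Skip: q·5 + (1−q)·1 = 4q + 1
  -9q + 4 = 4q + 1  ⇒  -13q = -3  ⇒  q = 3/13.

q = 3/13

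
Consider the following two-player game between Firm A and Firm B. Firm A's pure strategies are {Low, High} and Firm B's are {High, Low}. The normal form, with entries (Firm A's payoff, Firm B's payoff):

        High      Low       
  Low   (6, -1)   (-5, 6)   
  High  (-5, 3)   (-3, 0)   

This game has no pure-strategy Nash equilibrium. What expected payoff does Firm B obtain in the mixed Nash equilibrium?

Set Firm B's expected payoff from High equal to that from Low:
  Firm B's expected payoff from High: p·(-1) + (1−p)·3 = -4p + 3
  Firm B's expected payoff from Low: p·6 + (1−p)·0 = 6p
  -4p + 3 = 6p  ⇒  -10p = -3  ⇒  p = 3/10.
At equilibrium Firm B is indifferent across columns, so Firm B's payoff equals the payoff from High: (3/10)·(-1) + (7/10)·3 = 9/5.

9/5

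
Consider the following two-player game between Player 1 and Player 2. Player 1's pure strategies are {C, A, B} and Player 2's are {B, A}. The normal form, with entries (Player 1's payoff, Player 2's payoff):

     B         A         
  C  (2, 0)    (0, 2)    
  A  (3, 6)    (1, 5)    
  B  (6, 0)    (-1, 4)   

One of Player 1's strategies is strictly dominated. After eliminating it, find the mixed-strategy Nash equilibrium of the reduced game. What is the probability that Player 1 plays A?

p = 4/5

Player 1's strategy C is strictly dominated by A: 3 > 2 and 1 > 0. Eliminate C.
In a mixed equilibrium Player 2 is indifferent between B and A; this condition fixes p.
  Player 2's payoff to B: p·6 + (1−p)·0 = 6p
  Player 2's payoff to A: p·5 + (1−p)·4 = p + 4
  6p = p + 4  ⇒  5p = 4  ⇒  p = 4/5.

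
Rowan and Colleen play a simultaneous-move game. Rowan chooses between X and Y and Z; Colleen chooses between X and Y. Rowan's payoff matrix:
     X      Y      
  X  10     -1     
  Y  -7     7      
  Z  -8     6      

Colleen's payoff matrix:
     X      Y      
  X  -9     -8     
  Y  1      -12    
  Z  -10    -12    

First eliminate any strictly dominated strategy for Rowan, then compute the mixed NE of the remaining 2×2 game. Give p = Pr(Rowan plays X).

p = 13/14

Rowan's strategy Z is strictly dominated by Y: -7 > -8 and 7 > 6. Eliminate Z.
In a mixed equilibrium Colleen is indifferent between X and Y; this condition fixes p.
  Colleen's expected payoff from X: p·(-9) + (1−p)·1 = -10p + 1
  Colleen's expected payoff from Y: p·(-8) + (1−p)·(-12) = 4p - 12
  -10p + 1 = 4p - 12  ⇒  -14p = -13  ⇒  p = 13/14.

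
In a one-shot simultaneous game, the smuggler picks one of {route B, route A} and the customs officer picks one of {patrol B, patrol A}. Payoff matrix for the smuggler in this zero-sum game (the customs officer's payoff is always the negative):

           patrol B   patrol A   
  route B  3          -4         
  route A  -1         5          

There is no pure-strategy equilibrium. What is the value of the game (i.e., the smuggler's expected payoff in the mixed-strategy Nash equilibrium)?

v = 11/13

The customs officer's mix must leave the smuggler indifferent between route B and route A.
  the smuggler's expected payoff from route B: q·3 + (1−q)·(-4) = 7q - 4
  the smuggler's expected payoff from route A: q·(-1) + (1−q)·5 = -6q + 5
  7q - 4 = -6q + 5  ⇒  13q = 9  ⇒  q = 9/13.
The value is the smuggler's expected payoff against this mix (using route B): (9/13)·3 + (4/13)·(-4) = 11/13.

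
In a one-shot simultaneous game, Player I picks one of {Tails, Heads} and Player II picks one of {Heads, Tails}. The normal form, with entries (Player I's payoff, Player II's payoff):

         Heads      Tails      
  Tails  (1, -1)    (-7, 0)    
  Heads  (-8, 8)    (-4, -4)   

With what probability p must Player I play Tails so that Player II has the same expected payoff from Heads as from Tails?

For Player II to be willing to mix, Player II must be indifferent between Heads and Tails, which pins down Player I's mix.
  Player II's payoff to Heads: p·(-1) + (1−p)·8 = -9p + 8
  Player II's payoff to Tails: p·0 + (1−p)·(-4) = 4p - 4
  -9p + 8 = 4p - 4  ⇒  -13p = -12  ⇒  p = 12/13.

p = 12/13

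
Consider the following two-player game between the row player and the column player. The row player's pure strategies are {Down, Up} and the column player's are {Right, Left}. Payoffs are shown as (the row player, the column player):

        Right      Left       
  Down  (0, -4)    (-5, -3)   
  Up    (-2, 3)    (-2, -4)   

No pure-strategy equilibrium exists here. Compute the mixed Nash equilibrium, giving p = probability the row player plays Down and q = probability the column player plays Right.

p = 7/8, q = 3/5

The row player's mix must leave the column player indifferent between Right and Left.
  the column player's expected payoff from Right: p·(-4) + (1−p)·3 = -7p + 3
  the column player's expected payoff from Left: p·(-3) + (1−p)·(-4) = p - 4
  -7p + 3 = p - 4  ⇒  -8p = -7  ⇒  p = 7/8.
The column player's mix must leave the row player indifferent between Down and Up.
  the row player's payoff to Down: q·0 + (1−q)·(-5) = 5q - 5
  the row player's payoff to Up: q·(-2) + (1−q)·(-2) = -2
  5q - 5 = -2  ⇒  5q = 3  ⇒  q = 3/5.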